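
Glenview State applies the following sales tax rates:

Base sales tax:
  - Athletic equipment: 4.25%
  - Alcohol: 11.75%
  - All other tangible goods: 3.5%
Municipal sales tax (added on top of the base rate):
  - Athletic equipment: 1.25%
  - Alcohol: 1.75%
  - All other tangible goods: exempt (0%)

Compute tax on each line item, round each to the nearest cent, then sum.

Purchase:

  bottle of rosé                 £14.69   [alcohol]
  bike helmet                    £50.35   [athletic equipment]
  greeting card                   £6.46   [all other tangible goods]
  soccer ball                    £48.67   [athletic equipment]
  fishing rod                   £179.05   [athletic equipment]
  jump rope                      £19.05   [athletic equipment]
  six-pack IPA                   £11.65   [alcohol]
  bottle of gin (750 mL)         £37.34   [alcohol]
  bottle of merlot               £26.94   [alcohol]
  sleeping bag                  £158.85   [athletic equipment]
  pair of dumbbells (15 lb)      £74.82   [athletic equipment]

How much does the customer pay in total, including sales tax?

£669.54

Bottle of rosé £14.69: alcohol → 11.75% + 1.75% municipal = 13.5% → £1.98
Bike helmet £50.35: athletic equipment → 4.25% + 1.25% municipal = 5.5% → £2.77
Greeting card £6.46: all other tangible goods → 3.5% + 0% municipal = 3.5% → £0.23
Soccer ball £48.67: athletic equipment → 4.25% + 1.25% municipal = 5.5% → £2.68
Fishing rod £179.05: athletic equipment → 4.25% + 1.25% municipal = 5.5% → £9.85
Jump rope £19.05: athletic equipment → 4.25% + 1.25% municipal = 5.5% → £1.05
Six-pack IPA £11.65: alcohol → 11.75% + 1.75% municipal = 13.5% → £1.57
Bottle of gin (750 mL) £37.34: alcohol → 11.75% + 1.75% municipal = 13.5% → £5.04
Bottle of merlot £26.94: alcohol → 11.75% + 1.75% municipal = 13.5% → £3.64
Sleeping bag £158.85: athletic equipment → 4.25% + 1.25% municipal = 5.5% → £8.74
Pair of dumbbells (15 lb) £74.82: athletic equipment → 4.25% + 1.25% municipal = 5.5% → £4.12
Subtotal = £627.87; tax = £41.67; total due = £669.54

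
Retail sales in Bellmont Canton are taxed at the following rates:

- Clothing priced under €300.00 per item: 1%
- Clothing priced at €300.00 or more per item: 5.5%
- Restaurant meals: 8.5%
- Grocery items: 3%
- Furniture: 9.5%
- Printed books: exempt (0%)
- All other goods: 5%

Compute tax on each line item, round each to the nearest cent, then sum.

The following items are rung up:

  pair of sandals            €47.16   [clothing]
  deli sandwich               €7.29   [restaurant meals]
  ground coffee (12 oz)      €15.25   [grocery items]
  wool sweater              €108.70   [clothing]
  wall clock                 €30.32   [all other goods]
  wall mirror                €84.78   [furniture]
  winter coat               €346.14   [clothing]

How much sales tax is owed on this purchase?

€31.25

Pair of sandals €47.16: clothing, under €300.00 → 1% → €0.47
Deli sandwich €7.29: restaurant meals → 8.5% → €0.62
Ground coffee (12 oz) €15.25: grocery items → 3% → €0.46
Wool sweater €108.70: clothing, under €300.00 → 1% → €1.09
Wall clock €30.32: all other goods → 5% → €1.52
Wall mirror €84.78: furniture → 9.5% → €8.05
Winter coat €346.14: clothing, €300.00 or more → 5.5% → €19.04
Total tax = €0.47 + €0.62 + €0.46 + €1.09 + €1.52 + €8.05 + €19.04 = €31.25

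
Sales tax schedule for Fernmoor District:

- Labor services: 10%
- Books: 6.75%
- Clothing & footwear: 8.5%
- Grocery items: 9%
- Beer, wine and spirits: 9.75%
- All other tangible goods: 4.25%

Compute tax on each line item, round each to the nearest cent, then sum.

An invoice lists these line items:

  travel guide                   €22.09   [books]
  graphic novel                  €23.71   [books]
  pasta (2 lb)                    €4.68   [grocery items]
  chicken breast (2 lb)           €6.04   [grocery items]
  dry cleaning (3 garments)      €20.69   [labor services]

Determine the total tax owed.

€6.12

Travel guide €22.09: books → 6.75% → €1.49
Graphic novel €23.71: books → 6.75% → €1.60
Pasta (2 lb) €4.68: grocery items → 9% → €0.42
Chicken breast (2 lb) €6.04: grocery items → 9% → €0.54
Dry cleaning (3 garments) €20.69: labor services → 10% → €2.07
Total tax = €1.49 + €1.60 + €0.42 + €0.54 + €2.07 = €6.12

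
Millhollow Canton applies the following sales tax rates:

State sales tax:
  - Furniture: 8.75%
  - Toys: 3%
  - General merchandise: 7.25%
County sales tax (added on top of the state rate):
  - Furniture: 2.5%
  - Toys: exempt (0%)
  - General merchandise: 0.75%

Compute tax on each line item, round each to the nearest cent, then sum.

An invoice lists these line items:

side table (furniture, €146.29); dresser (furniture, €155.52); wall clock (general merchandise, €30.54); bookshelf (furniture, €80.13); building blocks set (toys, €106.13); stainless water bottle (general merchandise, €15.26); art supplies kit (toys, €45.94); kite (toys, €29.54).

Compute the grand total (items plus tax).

€661.43

Side table €146.29: furniture → 8.75% + 2.5% county = 11.25% → €16.46
Dresser €155.52: furniture → 8.75% + 2.5% county = 11.25% → €17.50
Wall clock €30.54: general merchandise → 7.25% + 0.75% county = 8% → €2.44
Bookshelf €80.13: furniture → 8.75% + 2.5% county = 11.25% → €9.01
Building blocks set €106.13: toys → 3% + 0% county = 3% → €3.18
Stainless water bottle €15.26: general merchandise → 7.25% + 0.75% county = 8% → €1.22
Art supplies kit €45.94: toys → 3% + 0% county = 3% → €1.38
Kite €29.54: toys → 3% + 0% county = 3% → €0.89
Subtotal = €609.35; tax = €52.08; total due = €661.43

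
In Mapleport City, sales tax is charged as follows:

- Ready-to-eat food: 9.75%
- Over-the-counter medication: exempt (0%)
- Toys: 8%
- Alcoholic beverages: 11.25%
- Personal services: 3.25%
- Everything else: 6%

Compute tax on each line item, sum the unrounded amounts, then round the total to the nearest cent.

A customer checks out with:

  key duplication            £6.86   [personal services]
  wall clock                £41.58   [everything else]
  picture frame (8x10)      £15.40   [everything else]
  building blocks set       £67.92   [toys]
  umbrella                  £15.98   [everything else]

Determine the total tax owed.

£10.03

Key duplication £6.86: personal services → 3.25% → £0.22295
Wall clock £41.58: everything else → 6% → £2.4948
Picture frame (8x10) £15.40: everything else → 6% → £0.924
Building blocks set £67.92: toys → 8% → £5.4336
Umbrella £15.98: everything else → 6% → £0.9588
Unrounded tax sum = £10.03415 → £10.03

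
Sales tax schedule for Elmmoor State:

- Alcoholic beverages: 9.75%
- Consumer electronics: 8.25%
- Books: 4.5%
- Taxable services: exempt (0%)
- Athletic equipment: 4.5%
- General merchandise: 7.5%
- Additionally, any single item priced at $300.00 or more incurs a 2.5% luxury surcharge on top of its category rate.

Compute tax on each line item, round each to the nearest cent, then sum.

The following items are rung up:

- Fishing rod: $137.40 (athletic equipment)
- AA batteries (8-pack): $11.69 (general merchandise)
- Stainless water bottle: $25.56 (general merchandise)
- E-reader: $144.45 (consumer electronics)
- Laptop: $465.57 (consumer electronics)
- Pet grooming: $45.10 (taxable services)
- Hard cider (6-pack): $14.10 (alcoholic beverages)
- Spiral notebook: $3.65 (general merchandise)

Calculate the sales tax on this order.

Fishing rod $137.40: athletic equipment → 4.5% → $6.18
AA batteries (8-pack) $11.69: general merchandise → 7.5% → $0.88
Stainless water bottle $25.56: general merchandise → 7.5% → $1.92
E-reader $144.45: consumer electronics → 8.25% → $11.92
Laptop $465.57: consumer electronics → 8.25% + 2.5% surcharge = 10.75% → $50.05
Pet grooming $45.10: taxable services → 0% → $0.00
Hard cider (6-pack) $14.10: alcoholic beverages → 9.75% → $1.37
Spiral notebook $3.65: general merchandise → 7.5% → $0.27
Total tax = $6.18 + $0.88 + $1.92 + $11.92 + $50.05 + $1.37 + $0.27 = $72.59

$72.59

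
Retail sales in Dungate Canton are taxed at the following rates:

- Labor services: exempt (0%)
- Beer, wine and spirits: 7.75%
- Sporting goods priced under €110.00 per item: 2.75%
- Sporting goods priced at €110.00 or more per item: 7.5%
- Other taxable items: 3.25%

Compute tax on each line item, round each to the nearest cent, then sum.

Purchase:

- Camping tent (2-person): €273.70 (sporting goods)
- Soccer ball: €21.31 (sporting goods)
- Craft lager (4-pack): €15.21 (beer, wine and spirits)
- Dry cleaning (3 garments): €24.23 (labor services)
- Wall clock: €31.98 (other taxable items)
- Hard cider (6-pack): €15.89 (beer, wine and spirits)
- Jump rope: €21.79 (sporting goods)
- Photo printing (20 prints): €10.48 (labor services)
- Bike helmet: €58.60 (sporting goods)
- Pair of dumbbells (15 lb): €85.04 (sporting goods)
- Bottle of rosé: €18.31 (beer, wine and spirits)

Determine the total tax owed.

€30.54

Camping tent (2-person) €273.70: sporting goods, €110.00 or more → 7.5% → €20.53
Soccer ball €21.31: sporting goods, under €110.00 → 2.75% → €0.59
Craft lager (4-pack) €15.21: beer, wine and spirits → 7.75% → €1.18
Dry cleaning (3 garments) €24.23: labor services → 0% → €0.00
Wall clock €31.98: other taxable items → 3.25% → €1.04
Hard cider (6-pack) €15.89: beer, wine and spirits → 7.75% → €1.23
Jump rope €21.79: sporting goods, under €110.00 → 2.75% → €0.60
Photo printing (20 prints) €10.48: labor services → 0% → €0.00
Bike helmet €58.60: sporting goods, under €110.00 → 2.75% → €1.61
Pair of dumbbells (15 lb) €85.04: sporting goods, under €110.00 → 2.75% → €2.34
Bottle of rosé €18.31: beer, wine and spirits → 7.75% → €1.42
Total tax = €20.53 + €0.59 + €1.18 + €1.04 + €1.23 + €0.60 + €1.61 + €2.34 + €1.42 = €30.54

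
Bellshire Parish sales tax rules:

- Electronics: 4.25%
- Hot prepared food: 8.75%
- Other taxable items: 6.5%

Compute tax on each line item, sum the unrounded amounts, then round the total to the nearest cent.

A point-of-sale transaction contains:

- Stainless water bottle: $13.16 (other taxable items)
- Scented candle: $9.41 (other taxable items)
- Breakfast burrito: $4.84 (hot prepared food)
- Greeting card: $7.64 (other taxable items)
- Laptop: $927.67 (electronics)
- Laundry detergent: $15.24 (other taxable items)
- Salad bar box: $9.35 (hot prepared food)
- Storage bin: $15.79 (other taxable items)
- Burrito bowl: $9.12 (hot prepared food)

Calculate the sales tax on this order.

Stainless water bottle $13.16: other taxable items → 6.5% → $0.8554
Scented candle $9.41: other taxable items → 6.5% → $0.61165
Breakfast burrito $4.84: hot prepared food → 8.75% → $0.4235
Greeting card $7.64: other taxable items → 6.5% → $0.4966
Laptop $927.67: electronics → 4.25% → $39.425975
Laundry detergent $15.24: other taxable items → 6.5% → $0.9906
Salad bar box $9.35: hot prepared food → 8.75% → $0.818125
Storage bin $15.79: other taxable items → 6.5% → $1.02635
Burrito bowl $9.12: hot prepared food → 8.75% → $0.798
Unrounded tax sum = $45.4462 → $45.45

$45.45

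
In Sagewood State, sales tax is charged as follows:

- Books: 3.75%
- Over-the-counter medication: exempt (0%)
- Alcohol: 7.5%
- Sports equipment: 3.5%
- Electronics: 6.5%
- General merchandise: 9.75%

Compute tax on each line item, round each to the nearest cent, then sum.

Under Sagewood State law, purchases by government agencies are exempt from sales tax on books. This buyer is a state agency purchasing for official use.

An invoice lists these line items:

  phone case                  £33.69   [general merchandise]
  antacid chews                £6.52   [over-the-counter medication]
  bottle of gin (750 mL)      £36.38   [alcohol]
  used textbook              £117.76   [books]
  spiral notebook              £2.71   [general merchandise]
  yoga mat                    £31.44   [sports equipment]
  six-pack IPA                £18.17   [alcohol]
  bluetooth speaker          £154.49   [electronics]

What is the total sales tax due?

Phone case £33.69: general merchandise → 9.75% → £3.28
Antacid chews £6.52: over-the-counter medication → 0% → £0.00
Bottle of gin (750 mL) £36.38: alcohol → 7.5% → £2.73
Used textbook £117.76: books, buyer-exempt → 0% → £0.00
Spiral notebook £2.71: general merchandise → 9.75% → £0.26
Yoga mat £31.44: sports equipment → 3.5% → £1.10
Six-pack IPA £18.17: alcohol → 7.5% → £1.36
Bluetooth speaker £154.49: electronics → 6.5% → £10.04
Total tax = £3.28 + £2.73 + £0.26 + £1.10 + £1.36 + £10.04 = £18.77

£18.77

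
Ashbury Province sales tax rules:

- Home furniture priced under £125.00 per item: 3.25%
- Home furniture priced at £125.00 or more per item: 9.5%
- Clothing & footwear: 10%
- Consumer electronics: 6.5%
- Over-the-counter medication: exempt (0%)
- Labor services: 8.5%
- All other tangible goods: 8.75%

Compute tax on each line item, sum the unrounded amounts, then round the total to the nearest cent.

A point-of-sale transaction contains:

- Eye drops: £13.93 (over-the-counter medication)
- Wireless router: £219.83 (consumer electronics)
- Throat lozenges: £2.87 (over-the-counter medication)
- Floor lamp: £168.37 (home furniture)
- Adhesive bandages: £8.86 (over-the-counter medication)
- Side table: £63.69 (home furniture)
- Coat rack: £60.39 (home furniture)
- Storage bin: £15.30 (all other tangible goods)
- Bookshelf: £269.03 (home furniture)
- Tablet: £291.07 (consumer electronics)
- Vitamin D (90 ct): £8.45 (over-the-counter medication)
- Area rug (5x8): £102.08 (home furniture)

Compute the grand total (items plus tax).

£1307.32

Eye drops £13.93: over-the-counter medication → 0% → £0.00
Wireless router £219.83: consumer electronics → 6.5% → £14.28895
Throat lozenges £2.87: over-the-counter medication → 0% → £0.00
Floor lamp £168.37: home furniture, £125.00 or more → 9.5% → £15.99515
Adhesive bandages £8.86: over-the-counter medication → 0% → £0.00
Side table £63.69: home furniture, under £125.00 → 3.25% → £2.069925
Coat rack £60.39: home furniture, under £125.00 → 3.25% → £1.962675
Storage bin £15.30: all other tangible goods → 8.75% → £1.33875
Bookshelf £269.03: home furniture, £125.00 or more → 9.5% → £25.55785
Tablet £291.07: consumer electronics → 6.5% → £18.91955
Vitamin D (90 ct) £8.45: over-the-counter medication → 0% → £0.00
Area rug (5x8) £102.08: home furniture, under £125.00 → 3.25% → £3.3176
Subtotal = £1223.87; unrounded tax = £83.45045 → £83.45; total due = £1307.32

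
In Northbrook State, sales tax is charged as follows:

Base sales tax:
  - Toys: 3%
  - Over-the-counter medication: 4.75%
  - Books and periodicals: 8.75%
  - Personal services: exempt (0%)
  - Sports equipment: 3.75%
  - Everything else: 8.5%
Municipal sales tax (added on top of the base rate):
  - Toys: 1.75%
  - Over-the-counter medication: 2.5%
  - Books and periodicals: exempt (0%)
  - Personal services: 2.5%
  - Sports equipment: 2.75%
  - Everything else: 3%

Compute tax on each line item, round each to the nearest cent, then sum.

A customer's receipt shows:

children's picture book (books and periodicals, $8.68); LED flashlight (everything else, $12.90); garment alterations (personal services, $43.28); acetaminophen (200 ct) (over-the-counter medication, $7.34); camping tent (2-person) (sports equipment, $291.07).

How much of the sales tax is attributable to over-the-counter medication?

Acetaminophen (200 ct) $7.34: over-the-counter medication → 4.75% + 2.5% municipal = 7.25% → $0.53
Tax on over-the-counter medication = $0.53

$0.53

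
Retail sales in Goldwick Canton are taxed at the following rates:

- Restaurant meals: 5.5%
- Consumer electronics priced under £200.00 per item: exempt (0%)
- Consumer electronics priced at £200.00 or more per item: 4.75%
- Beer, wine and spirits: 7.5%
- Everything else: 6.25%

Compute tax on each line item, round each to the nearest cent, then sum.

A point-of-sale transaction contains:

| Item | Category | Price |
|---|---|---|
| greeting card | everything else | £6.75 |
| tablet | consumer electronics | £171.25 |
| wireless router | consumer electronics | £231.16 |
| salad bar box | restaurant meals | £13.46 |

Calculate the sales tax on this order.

Greeting card £6.75: everything else → 6.25% → £0.42
Tablet £171.25: consumer electronics, under £200.00 → 0% → £0.00
Wireless router £231.16: consumer electronics, £200.00 or more → 4.75% → £10.98
Salad bar box £13.46: restaurant meals → 5.5% → £0.74
Total tax = £0.42 + £10.98 + £0.74 = £12.14

£12.14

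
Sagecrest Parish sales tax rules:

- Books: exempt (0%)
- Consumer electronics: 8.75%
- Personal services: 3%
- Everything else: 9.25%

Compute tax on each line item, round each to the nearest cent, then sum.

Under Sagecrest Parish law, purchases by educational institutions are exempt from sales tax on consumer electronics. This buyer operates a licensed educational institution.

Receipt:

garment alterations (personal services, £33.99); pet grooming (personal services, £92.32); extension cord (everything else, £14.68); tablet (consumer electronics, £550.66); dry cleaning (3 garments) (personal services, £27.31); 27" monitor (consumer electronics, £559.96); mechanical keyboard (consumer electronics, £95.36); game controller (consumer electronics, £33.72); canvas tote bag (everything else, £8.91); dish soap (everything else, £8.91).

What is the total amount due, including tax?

£1433.43

Garment alterations £33.99: personal services → 3% → £1.02
Pet grooming £92.32: personal services → 3% → £2.77
Extension cord £14.68: everything else → 9.25% → £1.36
Tablet £550.66: consumer electronics, buyer-exempt → 0% → £0.00
Dry cleaning (3 garments) £27.31: personal services → 3% → £0.82
27" monitor £559.96: consumer electronics, buyer-exempt → 0% → £0.00
Mechanical keyboard £95.36: consumer electronics, buyer-exempt → 0% → £0.00
Game controller £33.72: consumer electronics, buyer-exempt → 0% → £0.00
Canvas tote bag £8.91: everything else → 9.25% → £0.82
Dish soap £8.91: everything else → 9.25% → £0.82
Subtotal = £1425.82; tax = £7.61; total due = £1433.43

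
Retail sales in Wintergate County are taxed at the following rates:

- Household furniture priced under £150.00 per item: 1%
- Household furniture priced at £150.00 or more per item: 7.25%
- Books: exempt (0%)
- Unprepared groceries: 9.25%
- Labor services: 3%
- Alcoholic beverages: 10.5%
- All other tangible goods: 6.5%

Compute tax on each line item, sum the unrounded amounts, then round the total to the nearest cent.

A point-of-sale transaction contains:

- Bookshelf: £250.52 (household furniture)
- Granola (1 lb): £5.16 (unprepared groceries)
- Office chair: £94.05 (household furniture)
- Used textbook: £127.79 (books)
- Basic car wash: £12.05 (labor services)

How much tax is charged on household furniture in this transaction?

Bookshelf £250.52: household furniture, £150.00 or more → 7.25% → £18.1627
Office chair £94.05: household furniture, under £150.00 → 1% → £0.9405
Tax on household furniture: unrounded sum = £19.1032 → £19.10

£19.10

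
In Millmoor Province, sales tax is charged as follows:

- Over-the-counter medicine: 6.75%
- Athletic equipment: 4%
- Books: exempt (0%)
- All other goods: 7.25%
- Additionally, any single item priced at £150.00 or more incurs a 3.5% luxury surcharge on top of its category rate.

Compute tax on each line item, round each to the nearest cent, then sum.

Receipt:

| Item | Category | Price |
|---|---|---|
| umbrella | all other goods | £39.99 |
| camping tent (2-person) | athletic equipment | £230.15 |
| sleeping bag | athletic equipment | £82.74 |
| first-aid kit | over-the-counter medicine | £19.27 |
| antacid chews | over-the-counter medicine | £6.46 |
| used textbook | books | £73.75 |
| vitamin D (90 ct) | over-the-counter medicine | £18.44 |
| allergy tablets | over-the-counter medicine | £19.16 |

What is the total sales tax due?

£27.74

Umbrella £39.99: all other goods → 7.25% → £2.90
Camping tent (2-person) £230.15: athletic equipment → 4% + 3.5% surcharge = 7.5% → £17.26
Sleeping bag £82.74: athletic equipment → 4% → £3.31
First-aid kit £19.27: over-the-counter medicine → 6.75% → £1.30
Antacid chews £6.46: over-the-counter medicine → 6.75% → £0.44
Used textbook £73.75: books → 0% → £0.00
Vitamin D (90 ct) £18.44: over-the-counter medicine → 6.75% → £1.24
Allergy tablets £19.16: over-the-counter medicine → 6.75% → £1.29
Total tax = £2.90 + £17.26 + £3.31 + £1.30 + £0.44 + £1.24 + £1.29 = £27.74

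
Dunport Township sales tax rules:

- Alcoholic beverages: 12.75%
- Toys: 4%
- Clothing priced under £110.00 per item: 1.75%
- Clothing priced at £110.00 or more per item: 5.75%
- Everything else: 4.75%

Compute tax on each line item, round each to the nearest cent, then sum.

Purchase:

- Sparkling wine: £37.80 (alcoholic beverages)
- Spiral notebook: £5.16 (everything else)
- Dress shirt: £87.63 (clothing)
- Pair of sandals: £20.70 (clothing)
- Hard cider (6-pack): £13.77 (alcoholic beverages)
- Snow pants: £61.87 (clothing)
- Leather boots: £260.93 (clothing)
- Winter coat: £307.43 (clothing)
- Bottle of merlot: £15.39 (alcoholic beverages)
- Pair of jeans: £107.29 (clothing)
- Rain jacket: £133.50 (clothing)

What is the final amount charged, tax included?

Sparkling wine £37.80: alcoholic beverages → 12.75% → £4.82
Spiral notebook £5.16: everything else → 4.75% → £0.25
Dress shirt £87.63: clothing, under £110.00 → 1.75% → £1.53
Pair of sandals £20.70: clothing, under £110.00 → 1.75% → £0.36
Hard cider (6-pack) £13.77: alcoholic beverages → 12.75% → £1.76
Snow pants £61.87: clothing, under £110.00 → 1.75% → £1.08
Leather boots £260.93: clothing, £110.00 or more → 5.75% → £15.00
Winter coat £307.43: clothing, £110.00 or more → 5.75% → £17.68
Bottle of merlot £15.39: alcoholic beverages → 12.75% → £1.96
Pair of jeans £107.29: clothing, under £110.00 → 1.75% → £1.88
Rain jacket £133.50: clothing, £110.00 or more → 5.75% → £7.68
Subtotal = £1051.47; tax = £54.00; total due = £1105.47

£1105.47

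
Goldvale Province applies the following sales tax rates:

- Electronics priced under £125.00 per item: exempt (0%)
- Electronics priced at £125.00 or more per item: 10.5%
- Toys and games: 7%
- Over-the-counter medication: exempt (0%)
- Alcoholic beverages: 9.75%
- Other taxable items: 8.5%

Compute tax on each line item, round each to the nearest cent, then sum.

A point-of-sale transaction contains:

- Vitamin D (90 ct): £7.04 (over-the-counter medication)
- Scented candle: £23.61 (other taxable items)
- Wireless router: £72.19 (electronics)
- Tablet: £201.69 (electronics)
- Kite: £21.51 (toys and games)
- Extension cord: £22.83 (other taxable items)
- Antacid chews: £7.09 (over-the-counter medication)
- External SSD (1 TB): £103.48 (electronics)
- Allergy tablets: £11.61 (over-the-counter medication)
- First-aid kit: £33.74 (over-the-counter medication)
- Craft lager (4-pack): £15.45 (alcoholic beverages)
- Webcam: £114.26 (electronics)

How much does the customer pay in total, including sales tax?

Vitamin D (90 ct) £7.04: over-the-counter medication → 0% → £0.00
Scented candle £23.61: other taxable items → 8.5% → £2.01
Wireless router £72.19: electronics, under £125.00 → 0% → £0.00
Tablet £201.69: electronics, £125.00 or more → 10.5% → £21.18
Kite £21.51: toys and games → 7% → £1.51
Extension cord £22.83: other taxable items → 8.5% → £1.94
Antacid chews £7.09: over-the-counter medication → 0% → £0.00
External SSD (1 TB) £103.48: electronics, under £125.00 → 0% → £0.00
Allergy tablets £11.61: over-the-counter medication → 0% → £0.00
First-aid kit £33.74: over-the-counter medication → 0% → £0.00
Craft lager (4-pack) £15.45: alcoholic beverages → 9.75% → £1.51
Webcam £114.26: electronics, under £125.00 → 0% → £0.00
Subtotal = £634.50; tax = £28.15; total due = £662.65

£662.65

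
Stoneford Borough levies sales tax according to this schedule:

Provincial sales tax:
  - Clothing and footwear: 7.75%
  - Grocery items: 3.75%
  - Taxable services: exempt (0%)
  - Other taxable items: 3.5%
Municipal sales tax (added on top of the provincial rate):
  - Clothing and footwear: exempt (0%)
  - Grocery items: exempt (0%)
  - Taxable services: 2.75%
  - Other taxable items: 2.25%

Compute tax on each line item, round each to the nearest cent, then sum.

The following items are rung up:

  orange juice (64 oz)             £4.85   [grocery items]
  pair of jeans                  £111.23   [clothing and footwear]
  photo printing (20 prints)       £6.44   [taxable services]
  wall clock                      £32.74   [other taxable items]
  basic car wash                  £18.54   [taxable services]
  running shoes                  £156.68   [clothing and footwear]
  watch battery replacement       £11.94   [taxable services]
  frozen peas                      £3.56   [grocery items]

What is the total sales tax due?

£23.97

Orange juice (64 oz) £4.85: grocery items → 3.75% + 0% municipal = 3.75% → £0.18
Pair of jeans £111.23: clothing and footwear → 7.75% + 0% municipal = 7.75% → £8.62
Photo printing (20 prints) £6.44: taxable services → 0% + 2.75% municipal = 2.75% → £0.18
Wall clock £32.74: other taxable items → 3.5% + 2.25% municipal = 5.75% → £1.88
Basic car wash £18.54: taxable services → 0% + 2.75% municipal = 2.75% → £0.51
Running shoes £156.68: clothing and footwear → 7.75% + 0% municipal = 7.75% → £12.14
Watch battery replacement £11.94: taxable services → 0% + 2.75% municipal = 2.75% → £0.33
Frozen peas £3.56: grocery items → 3.75% + 0% municipal = 3.75% → £0.13
Total tax = £0.18 + £8.62 + £0.18 + £1.88 + £0.51 + £12.14 + £0.33 + £0.13 = £23.97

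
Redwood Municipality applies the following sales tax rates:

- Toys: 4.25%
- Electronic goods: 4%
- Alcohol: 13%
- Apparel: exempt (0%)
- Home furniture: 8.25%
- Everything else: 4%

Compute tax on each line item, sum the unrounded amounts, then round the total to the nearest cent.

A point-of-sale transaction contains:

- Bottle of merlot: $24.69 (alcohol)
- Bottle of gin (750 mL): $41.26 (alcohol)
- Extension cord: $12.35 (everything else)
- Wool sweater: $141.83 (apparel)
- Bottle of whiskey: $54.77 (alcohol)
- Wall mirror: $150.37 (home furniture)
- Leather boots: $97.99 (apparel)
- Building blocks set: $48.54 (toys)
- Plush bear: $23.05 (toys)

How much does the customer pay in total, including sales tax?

Bottle of merlot $24.69: alcohol → 13% → $3.2097
Bottle of gin (750 mL) $41.26: alcohol → 13% → $5.3638
Extension cord $12.35: everything else → 4% → $0.494
Wool sweater $141.83: apparel → 0% → $0.00
Bottle of whiskey $54.77: alcohol → 13% → $7.1201
Wall mirror $150.37: home furniture → 8.25% → $12.405525
Leather boots $97.99: apparel → 0% → $0.00
Building blocks set $48.54: toys → 4.25% → $2.06295
Plush bear $23.05: toys → 4.25% → $0.979625
Subtotal = $594.85; unrounded tax = $31.6357 → $31.64; total due = $626.49

$626.49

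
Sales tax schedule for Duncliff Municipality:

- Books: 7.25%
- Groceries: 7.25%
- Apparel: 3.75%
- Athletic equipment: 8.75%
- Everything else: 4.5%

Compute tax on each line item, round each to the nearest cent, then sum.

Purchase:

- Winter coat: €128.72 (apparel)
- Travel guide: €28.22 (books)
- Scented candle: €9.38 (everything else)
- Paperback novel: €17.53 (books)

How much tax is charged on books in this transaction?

Travel guide €28.22: books → 7.25% → €2.05
Paperback novel €17.53: books → 7.25% → €1.27
Tax on books = €2.05 + €1.27 = €3.32

€3.32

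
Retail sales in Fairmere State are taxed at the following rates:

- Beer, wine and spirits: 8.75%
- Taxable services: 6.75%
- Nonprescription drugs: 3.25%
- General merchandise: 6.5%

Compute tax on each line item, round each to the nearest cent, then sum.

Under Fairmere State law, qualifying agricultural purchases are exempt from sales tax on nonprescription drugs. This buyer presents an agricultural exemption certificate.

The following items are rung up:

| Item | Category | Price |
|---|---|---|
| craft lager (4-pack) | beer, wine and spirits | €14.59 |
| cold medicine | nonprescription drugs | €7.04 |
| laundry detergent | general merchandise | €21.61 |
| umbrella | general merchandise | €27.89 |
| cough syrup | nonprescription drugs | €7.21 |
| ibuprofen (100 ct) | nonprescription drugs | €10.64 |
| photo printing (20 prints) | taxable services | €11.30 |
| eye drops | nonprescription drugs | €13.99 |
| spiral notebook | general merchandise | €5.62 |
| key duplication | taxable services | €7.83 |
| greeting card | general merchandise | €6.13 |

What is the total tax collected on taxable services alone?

€1.29

Photo printing (20 prints) €11.30: taxable services → 6.75% → €0.76
Key duplication €7.83: taxable services → 6.75% → €0.53
Tax on taxable services = €0.76 + €0.53 = €1.29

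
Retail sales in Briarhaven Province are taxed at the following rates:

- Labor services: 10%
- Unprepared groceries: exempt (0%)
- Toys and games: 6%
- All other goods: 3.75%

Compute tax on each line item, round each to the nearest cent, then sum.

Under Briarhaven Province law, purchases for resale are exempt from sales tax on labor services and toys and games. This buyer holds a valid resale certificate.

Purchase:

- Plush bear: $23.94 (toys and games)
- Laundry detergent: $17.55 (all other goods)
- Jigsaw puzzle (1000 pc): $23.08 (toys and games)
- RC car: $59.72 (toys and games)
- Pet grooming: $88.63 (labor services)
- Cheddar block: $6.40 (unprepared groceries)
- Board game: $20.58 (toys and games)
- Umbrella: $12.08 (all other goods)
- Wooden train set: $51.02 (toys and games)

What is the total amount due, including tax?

$304.11

Plush bear $23.94: toys and games, buyer-exempt → 0% → $0.00
Laundry detergent $17.55: all other goods → 3.75% → $0.66
Jigsaw puzzle (1000 pc) $23.08: toys and games, buyer-exempt → 0% → $0.00
RC car $59.72: toys and games, buyer-exempt → 0% → $0.00
Pet grooming $88.63: labor services, buyer-exempt → 0% → $0.00
Cheddar block $6.40: unprepared groceries → 0% → $0.00
Board game $20.58: toys and games, buyer-exempt → 0% → $0.00
Umbrella $12.08: all other goods → 3.75% → $0.45
Wooden train set $51.02: toys and games, buyer-exempt → 0% → $0.00
Subtotal = $303.00; tax = $1.11; total due = $304.11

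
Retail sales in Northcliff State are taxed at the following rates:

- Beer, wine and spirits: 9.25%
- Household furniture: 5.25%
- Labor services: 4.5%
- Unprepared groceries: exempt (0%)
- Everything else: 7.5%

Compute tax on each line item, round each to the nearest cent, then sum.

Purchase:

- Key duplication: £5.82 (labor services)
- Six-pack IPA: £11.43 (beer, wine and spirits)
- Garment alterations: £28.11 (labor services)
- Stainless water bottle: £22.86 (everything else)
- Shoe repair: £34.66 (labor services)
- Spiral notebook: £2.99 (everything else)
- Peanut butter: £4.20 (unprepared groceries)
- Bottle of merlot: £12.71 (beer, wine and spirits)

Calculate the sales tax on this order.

£7.25

Key duplication £5.82: labor services → 4.5% → £0.26
Six-pack IPA £11.43: beer, wine and spirits → 9.25% → £1.06
Garment alterations £28.11: labor services → 4.5% → £1.26
Stainless water bottle £22.86: everything else → 7.5% → £1.71
Shoe repair £34.66: labor services → 4.5% → £1.56
Spiral notebook £2.99: everything else → 7.5% → £0.22
Peanut butter £4.20: unprepared groceries → 0% → £0.00
Bottle of merlot £12.71: beer, wine and spirits → 9.25% → £1.18
Total tax = £0.26 + £1.06 + £1.26 + £1.71 + £1.56 + £0.22 + £1.18 = £7.25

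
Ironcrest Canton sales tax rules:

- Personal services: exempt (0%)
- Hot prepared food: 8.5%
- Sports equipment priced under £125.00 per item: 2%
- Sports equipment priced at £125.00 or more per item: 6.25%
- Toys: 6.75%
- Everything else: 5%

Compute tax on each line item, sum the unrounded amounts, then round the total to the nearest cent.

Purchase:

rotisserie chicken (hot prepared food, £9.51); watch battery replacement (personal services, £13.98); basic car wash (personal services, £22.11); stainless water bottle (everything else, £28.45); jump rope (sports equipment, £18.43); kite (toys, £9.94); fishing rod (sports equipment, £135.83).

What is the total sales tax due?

Rotisserie chicken £9.51: hot prepared food → 8.5% → £0.80835
Watch battery replacement £13.98: personal services → 0% → £0.00
Basic car wash £22.11: personal services → 0% → £0.00
Stainless water bottle £28.45: everything else → 5% → £1.4225
Jump rope £18.43: sports equipment, under £125.00 → 2% → £0.3686
Kite £9.94: toys → 6.75% → £0.67095
Fishing rod £135.83: sports equipment, £125.00 or more → 6.25% → £8.489375
Unrounded tax sum = £11.759775 → £11.76

£11.76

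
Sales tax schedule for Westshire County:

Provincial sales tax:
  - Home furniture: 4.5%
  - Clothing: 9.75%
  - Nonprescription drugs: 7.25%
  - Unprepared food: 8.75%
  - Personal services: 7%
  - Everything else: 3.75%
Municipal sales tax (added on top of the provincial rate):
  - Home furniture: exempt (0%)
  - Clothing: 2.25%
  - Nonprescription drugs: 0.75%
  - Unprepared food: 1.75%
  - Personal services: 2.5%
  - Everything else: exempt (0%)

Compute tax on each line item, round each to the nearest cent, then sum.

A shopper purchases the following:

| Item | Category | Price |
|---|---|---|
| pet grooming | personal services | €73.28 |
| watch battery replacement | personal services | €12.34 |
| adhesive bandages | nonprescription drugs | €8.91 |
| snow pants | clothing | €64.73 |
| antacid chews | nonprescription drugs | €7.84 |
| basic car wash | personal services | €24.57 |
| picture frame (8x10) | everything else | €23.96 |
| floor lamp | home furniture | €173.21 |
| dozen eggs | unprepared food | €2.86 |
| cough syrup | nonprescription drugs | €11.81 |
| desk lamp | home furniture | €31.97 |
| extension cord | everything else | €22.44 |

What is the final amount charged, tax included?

€489.70

Pet grooming €73.28: personal services → 7% + 2.5% municipal = 9.5% → €6.96
Watch battery replacement €12.34: personal services → 7% + 2.5% municipal = 9.5% → €1.17
Adhesive bandages €8.91: nonprescription drugs → 7.25% + 0.75% municipal = 8% → €0.71
Snow pants €64.73: clothing → 9.75% + 2.25% municipal = 12% → €7.77
Antacid chews €7.84: nonprescription drugs → 7.25% + 0.75% municipal = 8% → €0.63
Basic car wash €24.57: personal services → 7% + 2.5% municipal = 9.5% → €2.33
Picture frame (8x10) €23.96: everything else → 3.75% + 0% municipal = 3.75% → €0.90
Floor lamp €173.21: home furniture → 4.5% + 0% municipal = 4.5% → €7.79
Dozen eggs €2.86: unprepared food → 8.75% + 1.75% municipal = 10.5% → €0.30
Cough syrup €11.81: nonprescription drugs → 7.25% + 0.75% municipal = 8% → €0.94
Desk lamp €31.97: home furniture → 4.5% + 0% municipal = 4.5% → €1.44
Extension cord €22.44: everything else → 3.75% + 0% municipal = 3.75% → €0.84
Subtotal = €457.92; tax = €31.78; total due = €489.70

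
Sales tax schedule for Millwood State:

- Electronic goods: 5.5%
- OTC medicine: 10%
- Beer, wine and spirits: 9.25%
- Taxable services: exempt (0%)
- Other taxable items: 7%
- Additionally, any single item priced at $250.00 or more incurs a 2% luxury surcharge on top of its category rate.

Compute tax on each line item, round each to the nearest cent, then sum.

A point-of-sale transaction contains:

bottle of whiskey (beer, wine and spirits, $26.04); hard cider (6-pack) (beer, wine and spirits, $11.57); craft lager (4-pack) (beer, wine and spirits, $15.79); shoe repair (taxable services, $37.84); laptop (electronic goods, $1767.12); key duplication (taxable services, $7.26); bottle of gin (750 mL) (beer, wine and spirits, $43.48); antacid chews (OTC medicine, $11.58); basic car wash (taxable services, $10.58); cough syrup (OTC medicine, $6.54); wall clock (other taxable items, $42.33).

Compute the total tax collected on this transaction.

$146.26

Bottle of whiskey $26.04: beer, wine and spirits → 9.25% → $2.41
Hard cider (6-pack) $11.57: beer, wine and spirits → 9.25% → $1.07
Craft lager (4-pack) $15.79: beer, wine and spirits → 9.25% → $1.46
Shoe repair $37.84: taxable services → 0% → $0.00
Laptop $1767.12: electronic goods → 5.5% + 2% surcharge = 7.5% → $132.53
Key duplication $7.26: taxable services → 0% → $0.00
Bottle of gin (750 mL) $43.48: beer, wine and spirits → 9.25% → $4.02
Antacid chews $11.58: OTC medicine → 10% → $1.16
Basic car wash $10.58: taxable services → 0% → $0.00
Cough syrup $6.54: OTC medicine → 10% → $0.65
Wall clock $42.33: other taxable items → 7% → $2.96
Total tax = $2.41 + $1.07 + $1.46 + $132.53 + $4.02 + $1.16 + $0.65 + $2.96 = $146.26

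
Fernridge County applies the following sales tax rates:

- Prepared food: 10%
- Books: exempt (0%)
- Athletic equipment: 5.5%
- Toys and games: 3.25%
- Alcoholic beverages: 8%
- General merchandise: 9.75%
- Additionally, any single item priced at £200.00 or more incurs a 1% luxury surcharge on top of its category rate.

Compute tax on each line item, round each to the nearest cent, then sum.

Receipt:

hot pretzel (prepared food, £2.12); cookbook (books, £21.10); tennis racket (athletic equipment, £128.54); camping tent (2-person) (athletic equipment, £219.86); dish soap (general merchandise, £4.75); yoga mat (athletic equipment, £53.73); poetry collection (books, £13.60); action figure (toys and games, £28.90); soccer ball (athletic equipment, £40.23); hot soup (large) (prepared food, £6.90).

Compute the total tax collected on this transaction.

£28.83

Hot pretzel £2.12: prepared food → 10% → £0.21
Cookbook £21.10: books → 0% → £0.00
Tennis racket £128.54: athletic equipment → 5.5% → £7.07
Camping tent (2-person) £219.86: athletic equipment → 5.5% + 1% surcharge = 6.5% → £14.29
Dish soap £4.75: general merchandise → 9.75% → £0.46
Yoga mat £53.73: athletic equipment → 5.5% → £2.96
Poetry collection £13.60: books → 0% → £0.00
Action figure £28.90: toys and games → 3.25% → £0.94
Soccer ball £40.23: athletic equipment → 5.5% → £2.21
Hot soup (large) £6.90: prepared food → 10% → £0.69
Total tax = £0.21 + £7.07 + £14.29 + £0.46 + £2.96 + £0.94 + £2.21 + £0.69 = £28.83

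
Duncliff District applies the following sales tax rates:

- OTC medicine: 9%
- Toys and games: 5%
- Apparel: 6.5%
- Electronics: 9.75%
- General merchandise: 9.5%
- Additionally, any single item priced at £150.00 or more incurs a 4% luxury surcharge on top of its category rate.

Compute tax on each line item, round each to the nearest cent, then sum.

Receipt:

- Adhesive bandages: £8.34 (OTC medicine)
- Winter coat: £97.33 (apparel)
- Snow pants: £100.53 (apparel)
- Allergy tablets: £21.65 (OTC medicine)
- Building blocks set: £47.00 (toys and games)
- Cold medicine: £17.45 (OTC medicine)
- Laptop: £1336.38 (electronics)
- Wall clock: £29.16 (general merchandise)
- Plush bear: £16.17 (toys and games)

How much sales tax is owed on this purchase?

£206.81

Adhesive bandages £8.34: OTC medicine → 9% → £0.75
Winter coat £97.33: apparel → 6.5% → £6.33
Snow pants £100.53: apparel → 6.5% → £6.53
Allergy tablets £21.65: OTC medicine → 9% → £1.95
Building blocks set £47.00: toys and games → 5% → £2.35
Cold medicine £17.45: OTC medicine → 9% → £1.57
Laptop £1336.38: electronics → 9.75% + 4% surcharge = 13.75% → £183.75
Wall clock £29.16: general merchandise → 9.5% → £2.77
Plush bear £16.17: toys and games → 5% → £0.81
Total tax = £0.75 + £6.33 + £6.53 + £1.95 + £2.35 + £1.57 + £183.75 + £2.77 + £0.81 = £206.81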